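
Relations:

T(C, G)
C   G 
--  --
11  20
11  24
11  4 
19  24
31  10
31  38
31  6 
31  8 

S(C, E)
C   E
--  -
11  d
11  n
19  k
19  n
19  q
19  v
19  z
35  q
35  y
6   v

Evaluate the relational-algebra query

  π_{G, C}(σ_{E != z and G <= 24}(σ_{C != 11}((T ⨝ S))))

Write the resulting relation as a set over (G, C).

Natural join on C: {(11, 20, d), (11, 20, n), (11, 24, d), (11, 24, n), (11, 4, d), (11, 4, n), (19, 24, k), (19, 24, n), (19, 24, q), (19, 24, v), (19, 24, z)}
Apply σ_{C != 11}; surviving tuples: {(19, 24, k), (19, 24, n), (19, 24, q), (19, 24, v), (19, 24, z)}
Apply σ_{E != z and G <= 24}; surviving tuples: {(19, 24, k), (19, 24, n), (19, 24, q), (19, 24, v)}
π_{G, C} gives {(24, 19)} (3 duplicate(s) eliminated).

{(24, 19)}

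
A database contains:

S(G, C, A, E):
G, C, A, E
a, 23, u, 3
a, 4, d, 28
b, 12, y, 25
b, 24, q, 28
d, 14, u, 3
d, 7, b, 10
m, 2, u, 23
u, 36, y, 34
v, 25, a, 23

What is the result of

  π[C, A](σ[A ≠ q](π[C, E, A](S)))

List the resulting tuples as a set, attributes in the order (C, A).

{(12, y), (14, u), (2, u), (23, u), (25, a), (36, y), (4, d), (7, b)}

π_{C, E, A} gives {(12, 25, y), (14, 3, u), (2, 23, u), (23, 3, u), (24, 28, q), (25, 23, a), (36, 34, y), (4, 28, d), (7, 10, b)}.
σ[A ≠ q]: keep tuples satisfying A ≠ q → {(12, 25, y), (14, 3, u), (2, 23, u), (23, 3, u), (25, 23, a), (36, 34, y), (4, 28, d), (7, 10, b)}
π_{C, A} gives {(12, y), (14, u), (2, u), (23, u), (25, a), (36, y), (4, d), (7, b)}.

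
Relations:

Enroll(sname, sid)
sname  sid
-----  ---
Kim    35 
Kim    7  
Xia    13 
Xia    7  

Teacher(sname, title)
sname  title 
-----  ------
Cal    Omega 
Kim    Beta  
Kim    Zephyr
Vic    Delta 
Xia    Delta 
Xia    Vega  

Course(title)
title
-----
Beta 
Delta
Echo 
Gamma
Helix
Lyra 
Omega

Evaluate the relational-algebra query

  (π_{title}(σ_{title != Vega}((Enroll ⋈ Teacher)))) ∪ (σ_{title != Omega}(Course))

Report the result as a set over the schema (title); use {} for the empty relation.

{Beta, Delta, Echo, Gamma, Helix, Lyra, Zephyr}

Joining Enroll and Teacher on sname yields {(Kim, 35, Beta), (Kim, 35, Zephyr), (Kim, 7, Beta), (Kim, 7, Zephyr), (Xia, 13, Delta), (Xia, 13, Vega), (Xia, 7, Delta), (Xia, 7, Vega)}.
Selection title != Vega: {(Kim, 35, Beta), (Kim, 35, Zephyr), (Kim, 7, Beta), (Kim, 7, Zephyr), (Xia, 13, Delta), (Xia, 7, Delta)}
π_{title} gives {Beta, Delta, Zephyr} (3 duplicate(s) eliminated).
Selection title != Omega: {Beta, Delta, Echo, Gamma, Helix, Lyra}
Taking the union: {Beta, Delta, Echo, Gamma, Helix, Lyra, Zephyr}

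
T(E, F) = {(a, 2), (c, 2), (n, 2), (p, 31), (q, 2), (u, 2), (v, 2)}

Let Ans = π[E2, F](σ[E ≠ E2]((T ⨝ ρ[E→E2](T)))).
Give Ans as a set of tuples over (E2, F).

{(a, 2), (c, 2), (n, 2), (q, 2), (u, 2), (v, 2)}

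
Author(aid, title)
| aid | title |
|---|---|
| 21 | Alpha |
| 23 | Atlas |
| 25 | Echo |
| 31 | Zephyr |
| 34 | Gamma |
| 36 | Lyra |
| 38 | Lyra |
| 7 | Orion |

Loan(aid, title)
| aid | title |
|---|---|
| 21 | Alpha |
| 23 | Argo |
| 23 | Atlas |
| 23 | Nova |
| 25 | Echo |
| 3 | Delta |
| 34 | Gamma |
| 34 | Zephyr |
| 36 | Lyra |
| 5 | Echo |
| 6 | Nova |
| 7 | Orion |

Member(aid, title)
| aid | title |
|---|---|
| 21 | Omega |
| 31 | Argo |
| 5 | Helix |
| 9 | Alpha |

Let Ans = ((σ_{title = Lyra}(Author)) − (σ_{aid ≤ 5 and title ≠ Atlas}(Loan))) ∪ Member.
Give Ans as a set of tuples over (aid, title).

{(21, Omega), (31, Argo), (36, Lyra), (38, Lyra), (5, Helix), (9, Alpha)}

Selection title = Lyra: {(36, Lyra), (38, Lyra)}
Selection aid ≤ 5 and title ≠ Atlas: {(3, Delta), (5, Echo)}
Difference: {(36, Lyra), (38, Lyra)} with {(3, Delta), (5, Echo)} → {(36, Lyra), (38, Lyra)}
Union: {(36, Lyra), (38, Lyra)} with {(21, Omega), (31, Argo), (5, Helix), (9, Alpha)} → {(21, Omega), (31, Argo), (36, Lyra), (38, Lyra), (5, Helix), (9, Alpha)}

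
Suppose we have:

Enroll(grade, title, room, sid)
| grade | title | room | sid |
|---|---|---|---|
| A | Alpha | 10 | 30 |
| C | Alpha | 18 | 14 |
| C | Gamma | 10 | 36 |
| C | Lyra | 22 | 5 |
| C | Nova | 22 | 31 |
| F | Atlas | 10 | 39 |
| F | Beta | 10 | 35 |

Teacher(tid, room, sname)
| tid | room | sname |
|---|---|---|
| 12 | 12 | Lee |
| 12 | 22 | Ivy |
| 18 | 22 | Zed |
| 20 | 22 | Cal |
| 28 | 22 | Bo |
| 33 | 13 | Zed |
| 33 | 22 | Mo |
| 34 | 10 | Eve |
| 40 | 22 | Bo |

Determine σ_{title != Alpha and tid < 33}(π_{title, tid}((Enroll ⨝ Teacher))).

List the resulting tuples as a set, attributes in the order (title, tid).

Natural join on room: {(A, Alpha, 10, 30, 34, Eve), (C, Gamma, 10, 36, 34, Eve), (C, Lyra, 22, 5, 12, Ivy), (C, Lyra, 22, 5, 18, Zed), (C, Lyra, 22, 5, 20, Cal), (C, Lyra, 22, 5, 28, Bo), (C, Lyra, 22, 5, 33, Mo), (C, Lyra, 22, 5, 40, Bo), (C, Nova, 22, 31, 12, Ivy), (C, Nova, 22, 31, 18, Zed), (C, Nova, 22, 31, 20, Cal), (C, Nova, 22, 31, 28, Bo), (C, Nova, 22, 31, 33, Mo), (C, Nova, 22, 31, 40, Bo), (F, Atlas, 10, 39, 34, Eve), (F, Beta, 10, 35, 34, Eve)}
Keep only column(s) title, tid: {(Alpha, 34), (Atlas, 34), (Beta, 34), (Gamma, 34), (Lyra, 12), (Lyra, 18), (Lyra, 20), (Lyra, 28), (Lyra, 33), (Lyra, 40), (Nova, 12), (Nova, 18), (Nova, 20), (Nova, 28), (Nova, 33), (Nova, 40)}
Filtering on title != Alpha and tid < 33 leaves {(Lyra, 12), (Lyra, 18), (Lyra, 20), (Lyra, 28), (Nova, 12), (Nova, 18), (Nova, 20), (Nova, 28)}.

{(Lyra, 12), (Lyra, 18), (Lyra, 20), (Lyra, 28), (Nova, 12), (Nova, 18), (Nova, 20), (Nova, 28)}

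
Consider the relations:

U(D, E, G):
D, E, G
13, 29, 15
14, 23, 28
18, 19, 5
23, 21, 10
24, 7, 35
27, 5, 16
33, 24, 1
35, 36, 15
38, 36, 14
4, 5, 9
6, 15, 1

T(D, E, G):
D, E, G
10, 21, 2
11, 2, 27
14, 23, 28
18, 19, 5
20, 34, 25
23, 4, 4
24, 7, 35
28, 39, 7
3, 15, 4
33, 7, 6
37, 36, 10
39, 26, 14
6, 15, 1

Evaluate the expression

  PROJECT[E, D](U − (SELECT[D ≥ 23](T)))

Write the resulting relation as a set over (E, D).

{(15, 6), (19, 18), (21, 23), (23, 14), (24, 33), (29, 13), (36, 35), (36, 38), (5, 27), (5, 4)}

Selection D ≥ 23: {(23, 4, 4), (24, 7, 35), (28, 39, 7), (33, 7, 6), (37, 36, 10), (39, 26, 14)}
Difference: {(13, 29, 15), (14, 23, 28), (18, 19, 5), (23, 21, 10), (24, 7, 35), (27, 5, 16), (33, 24, 1), (35, 36, 15), (38, 36, 14), (4, 5, 9), (6, 15, 1)} with {(23, 4, 4), (24, 7, 35), (28, 39, 7), (33, 7, 6), (37, 36, 10), (39, 26, 14)} → {(13, 29, 15), (14, 23, 28), (18, 19, 5), (23, 21, 10), (27, 5, 16), (33, 24, 1), (35, 36, 15), (38, 36, 14), (4, 5, 9), (6, 15, 1)}
π[E, D]: project onto (E, D) → {(15, 6), (19, 18), (21, 23), (23, 14), (24, 33), (29, 13), (36, 35), (36, 38), (5, 27), (5, 4)}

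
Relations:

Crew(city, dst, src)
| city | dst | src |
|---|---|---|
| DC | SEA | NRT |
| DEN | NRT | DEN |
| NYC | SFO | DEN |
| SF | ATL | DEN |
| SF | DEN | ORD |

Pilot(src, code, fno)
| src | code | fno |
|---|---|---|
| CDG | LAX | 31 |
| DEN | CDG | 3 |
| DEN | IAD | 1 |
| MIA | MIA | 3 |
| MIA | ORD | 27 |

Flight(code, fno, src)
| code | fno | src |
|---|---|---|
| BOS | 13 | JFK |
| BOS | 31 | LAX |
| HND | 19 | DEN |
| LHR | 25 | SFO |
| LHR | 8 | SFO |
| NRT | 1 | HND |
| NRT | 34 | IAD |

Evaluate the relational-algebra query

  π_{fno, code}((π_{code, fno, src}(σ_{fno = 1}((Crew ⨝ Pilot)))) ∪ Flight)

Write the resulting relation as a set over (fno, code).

{(1, IAD), (1, NRT), (13, BOS), (19, HND), (25, LHR), (31, BOS), (34, NRT), (8, LHR)}

Joining Crew and Pilot on src yields {(DEN, NRT, DEN, CDG, 3), (DEN, NRT, DEN, IAD, 1), (NYC, SFO, DEN, CDG, 3), (NYC, SFO, DEN, IAD, 1), (SF, ATL, DEN, CDG, 3), (SF, ATL, DEN, IAD, 1)}.
σ[fno = 1]: keep tuples satisfying fno = 1 → {(DEN, NRT, DEN, IAD, 1), (NYC, SFO, DEN, IAD, 1), (SF, ATL, DEN, IAD, 1)}
Projecting to code, fno, src (2 duplicate(s) eliminated): {(IAD, 1, DEN)}
Union: {(IAD, 1, DEN)} with {(BOS, 13, JFK), (BOS, 31, LAX), (HND, 19, DEN), (LHR, 25, SFO), (LHR, 8, SFO), (NRT, 1, HND), (NRT, 34, IAD)} → {(BOS, 13, JFK), (BOS, 31, LAX), (HND, 19, DEN), (IAD, 1, DEN), (LHR, 25, SFO), (LHR, 8, SFO), (NRT, 1, HND), (NRT, 34, IAD)}
Projecting to fno, code: {(1, IAD), (1, NRT), (13, BOS), (19, HND), (25, LHR), (31, BOS), (34, NRT), (8, LHR)}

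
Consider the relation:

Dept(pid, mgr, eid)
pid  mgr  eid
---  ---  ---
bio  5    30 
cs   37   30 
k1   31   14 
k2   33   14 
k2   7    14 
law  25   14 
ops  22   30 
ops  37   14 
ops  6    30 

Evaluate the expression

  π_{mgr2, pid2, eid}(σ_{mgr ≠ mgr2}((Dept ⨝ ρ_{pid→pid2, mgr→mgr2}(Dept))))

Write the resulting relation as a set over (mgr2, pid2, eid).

{(22, ops, 30), (25, law, 14), (31, k1, 14), (33, k2, 14), (37, cs, 30), (37, ops, 14), (5, bio, 30), (6, ops, 30), (7, k2, 14)}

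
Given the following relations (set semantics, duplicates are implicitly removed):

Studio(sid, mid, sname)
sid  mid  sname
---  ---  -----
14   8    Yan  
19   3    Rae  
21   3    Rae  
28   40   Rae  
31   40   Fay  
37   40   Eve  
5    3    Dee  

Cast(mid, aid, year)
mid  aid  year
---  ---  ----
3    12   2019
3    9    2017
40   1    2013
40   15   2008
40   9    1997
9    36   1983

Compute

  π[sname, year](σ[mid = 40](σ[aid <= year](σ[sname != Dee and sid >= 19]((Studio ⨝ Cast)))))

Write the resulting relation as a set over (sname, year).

Studio ⋈ Cast (natural join on mid): {(19, 3, Rae, 12, 2019), (19, 3, Rae, 9, 2017), (21, 3, Rae, 12, 2019), (21, 3, Rae, 9, 2017), (28, 40, Rae, 1, 2013), (28, 40, Rae, 15, 2008), (28, 40, Rae, 9, 1997), (31, 40, Fay, 1, 2013), (31, 40, Fay, 15, 2008), (31, 40, Fay, 9, 1997), (37, 40, Eve, 1, 2013), (37, 40, Eve, 15, 2008), (37, 40, Eve, 9, 1997), (5, 3, Dee, 12, 2019), (5, 3, Dee, 9, 2017)}
Selection sname != Dee and sid >= 19: {(19, 3, Rae, 12, 2019), (19, 3, Rae, 9, 2017), (21, 3, Rae, 12, 2019), (21, 3, Rae, 9, 2017), (28, 40, Rae, 1, 2013), (28, 40, Rae, 15, 2008), (28, 40, Rae, 9, 1997), (31, 40, Fay, 1, 2013), (31, 40, Fay, 15, 2008), (31, 40, Fay, 9, 1997), (37, 40, Eve, 1, 2013), (37, 40, Eve, 15, 2008), (37, 40, Eve, 9, 1997)}
Selection aid <= year: {(19, 3, Rae, 12, 2019), (19, 3, Rae, 9, 2017), (21, 3, Rae, 12, 2019), (21, 3, Rae, 9, 2017), (28, 40, Rae, 1, 2013), (28, 40, Rae, 15, 2008), (28, 40, Rae, 9, 1997), (31, 40, Fay, 1, 2013), (31, 40, Fay, 15, 2008), (31, 40, Fay, 9, 1997), (37, 40, Eve, 1, 2013), (37, 40, Eve, 15, 2008), (37, 40, Eve, 9, 1997)}
Selection mid = 40: {(28, 40, Rae, 1, 2013), (28, 40, Rae, 15, 2008), (28, 40, Rae, 9, 1997), (31, 40, Fay, 1, 2013), (31, 40, Fay, 15, 2008), (31, 40, Fay, 9, 1997), (37, 40, Eve, 1, 2013), (37, 40, Eve, 15, 2008), (37, 40, Eve, 9, 1997)}
π_{sname, year} gives {(Eve, 1997), (Eve, 2008), (Eve, 2013), (Fay, 1997), (Fay, 2008), (Fay, 2013), (Rae, 1997), (Rae, 2008), (Rae, 2013)}.

{(Eve, 1997), (Eve, 2008), (Eve, 2013), (Fay, 1997), (Fay, 2008), (Fay, 2013), (Rae, 1997), (Rae, 2008), (Rae, 2013)}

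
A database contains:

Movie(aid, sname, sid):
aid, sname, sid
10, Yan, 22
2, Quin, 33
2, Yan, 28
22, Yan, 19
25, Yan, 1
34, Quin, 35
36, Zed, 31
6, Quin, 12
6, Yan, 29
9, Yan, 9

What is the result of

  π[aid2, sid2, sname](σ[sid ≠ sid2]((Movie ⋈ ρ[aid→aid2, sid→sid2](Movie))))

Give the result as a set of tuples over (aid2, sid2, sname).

{(10, 22, Yan), (2, 28, Yan), (2, 33, Quin), (22, 19, Yan), (25, 1, Yan), (34, 35, Quin), (6, 12, Quin), (6, 29, Yan), (9, 9, Yan)}

ρ[aid→aid2, sid→sid2]: schema becomes (aid2, sname, sid2); tuples unchanged.
Joining Movie and ρ[aid→aid2, sid→sid2](Movie) on sname yields {(10, Yan, 22, 10, 22), (10, Yan, 22, 2, 28), (10, Yan, 22, 22, 19), (10, Yan, 22, 25, 1), (10, Yan, 22, 6, 29), (10, Yan, 22, 9, 9), (2, Quin, 33, 2, 33), (2, Quin, 33, 34, 35), (2, Quin, 33, 6, 12), (2, Yan, 28, 10, 22), (2, Yan, 28, 2, 28), (2, Yan, 28, 22, 19), (2, Yan, 28, 25, 1), (2, Yan, 28, 6, 29), (2, Yan, 28, 9, 9), (22, Yan, 19, 10, 22), (22, Yan, 19, 2, 28), (22, Yan, 19, 22, 19), (22, Yan, 19, 25, 1), (22, Yan, 19, 6, 29), (22, Yan, 19, 9, 9), (25, Yan, 1, 10, 22), (25, Yan, 1, 2, 28), (25, Yan, 1, 22, 19), (25, Yan, 1, 25, 1), (25, Yan, 1, 6, 29), (25, Yan, 1, 9, 9), (34, Quin, 35, 2, 33), (34, Quin, 35, 34, 35), (34, Quin, 35, 6, 12), (36, Zed, 31, 36, 31), (6, Quin, 12, 2, 33), (6, Quin, 12, 34, 35), (6, Quin, 12, 6, 12), (6, Yan, 29, 10, 22), (6, Yan, 29, 2, 28), (6, Yan, 29, 22, 19), (6, Yan, 29, 25, 1), (6, Yan, 29, 6, 29), (6, Yan, 29, 9, 9), (9, Yan, 9, 10, 22), (9, Yan, 9, 2, 28), (9, Yan, 9, 22, 19), (9, Yan, 9, 25, 1), (9, Yan, 9, 6, 29), (9, Yan, 9, 9, 9)}.
Apply σ_{sid ≠ sid2}; surviving tuples: {(10, Yan, 22, 2, 28), (10, Yan, 22, 22, 19), (10, Yan, 22, 25, 1), (10, Yan, 22, 6, 29), (10, Yan, 22, 9, 9), (2, Quin, 33, 34, 35), (2, Quin, 33, 6, 12), (2, Yan, 28, 10, 22), (2, Yan, 28, 22, 19), (2, Yan, 28, 25, 1), (2, Yan, 28, 6, 29), (2, Yan, 28, 9, 9), (22, Yan, 19, 10, 22), (22, Yan, 19, 2, 28), (22, Yan, 19, 25, 1), (22, Yan, 19, 6, 29), (22, Yan, 19, 9, 9), (25, Yan, 1, 10, 22), (25, Yan, 1, 2, 28), (25, Yan, 1, 22, 19), (25, Yan, 1, 6, 29), (25, Yan, 1, 9, 9), (34, Quin, 35, 2, 33), (34, Quin, 35, 6, 12), (6, Quin, 12, 2, 33), (6, Quin, 12, 34, 35), (6, Yan, 29, 10, 22), (6, Yan, 29, 2, 28), (6, Yan, 29, 22, 19), (6, Yan, 29, 25, 1), (6, Yan, 29, 9, 9), (9, Yan, 9, 10, 22), (9, Yan, 9, 2, 28), (9, Yan, 9, 22, 19), (9, Yan, 9, 25, 1), (9, Yan, 9, 6, 29)}
π_{aid2, sid2, sname} gives {(10, 22, Yan), (2, 28, Yan), (2, 33, Quin), (22, 19, Yan), (25, 1, Yan), (34, 35, Quin), (6, 12, Quin), (6, 29, Yan), (9, 9, Yan)} (27 duplicate(s) eliminated).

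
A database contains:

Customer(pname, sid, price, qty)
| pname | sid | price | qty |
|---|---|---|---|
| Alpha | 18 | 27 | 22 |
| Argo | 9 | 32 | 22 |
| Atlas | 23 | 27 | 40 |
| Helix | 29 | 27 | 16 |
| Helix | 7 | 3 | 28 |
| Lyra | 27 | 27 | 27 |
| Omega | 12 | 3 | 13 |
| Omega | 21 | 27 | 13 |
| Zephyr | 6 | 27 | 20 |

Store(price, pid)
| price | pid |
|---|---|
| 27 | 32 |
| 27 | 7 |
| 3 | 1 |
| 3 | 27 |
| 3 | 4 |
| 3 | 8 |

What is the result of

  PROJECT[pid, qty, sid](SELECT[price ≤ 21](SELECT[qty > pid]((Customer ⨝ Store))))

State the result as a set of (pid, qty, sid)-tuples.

{(1, 13, 12), (1, 28, 7), (27, 28, 7), (4, 13, 12), (4, 28, 7), (8, 13, 12), (8, 28, 7)}

Natural join on price: {(Alpha, 18, 27, 22, 32), (Alpha, 18, 27, 22, 7), (Atlas, 23, 27, 40, 32), (Atlas, 23, 27, 40, 7), (Helix, 29, 27, 16, 32), (Helix, 29, 27, 16, 7), (Helix, 7, 3, 28, 1), (Helix, 7, 3, 28, 27), (Helix, 7, 3, 28, 4), (Helix, 7, 3, 28, 8), (Lyra, 27, 27, 27, 32), (Lyra, 27, 27, 27, 7), (Omega, 12, 3, 13, 1), (Omega, 12, 3, 13, 27), (Omega, 12, 3, 13, 4), (Omega, 12, 3, 13, 8), (Omega, 21, 27, 13, 32), (Omega, 21, 27, 13, 7), (Zephyr, 6, 27, 20, 32), (Zephyr, 6, 27, 20, 7)}
σ[qty > pid]: keep tuples satisfying qty > pid → {(Alpha, 18, 27, 22, 7), (Atlas, 23, 27, 40, 32), (Atlas, 23, 27, 40, 7), (Helix, 29, 27, 16, 7), (Helix, 7, 3, 28, 1), (Helix, 7, 3, 28, 27), (Helix, 7, 3, 28, 4), (Helix, 7, 3, 28, 8), (Lyra, 27, 27, 27, 7), (Omega, 12, 3, 13, 1), (Omega, 12, 3, 13, 4), (Omega, 12, 3, 13, 8), (Omega, 21, 27, 13, 7), (Zephyr, 6, 27, 20, 7)}
σ[price ≤ 21]: keep tuples satisfying price ≤ 21 → {(Helix, 7, 3, 28, 1), (Helix, 7, 3, 28, 27), (Helix, 7, 3, 28, 4), (Helix, 7, 3, 28, 8), (Omega, 12, 3, 13, 1), (Omega, 12, 3, 13, 4), (Omega, 12, 3, 13, 8)}
π[pid, qty, sid]: project onto (pid, qty, sid) → {(1, 13, 12), (1, 28, 7), (27, 28, 7), (4, 13, 12), (4, 28, 7), (8, 13, 12), (8, 28, 7)}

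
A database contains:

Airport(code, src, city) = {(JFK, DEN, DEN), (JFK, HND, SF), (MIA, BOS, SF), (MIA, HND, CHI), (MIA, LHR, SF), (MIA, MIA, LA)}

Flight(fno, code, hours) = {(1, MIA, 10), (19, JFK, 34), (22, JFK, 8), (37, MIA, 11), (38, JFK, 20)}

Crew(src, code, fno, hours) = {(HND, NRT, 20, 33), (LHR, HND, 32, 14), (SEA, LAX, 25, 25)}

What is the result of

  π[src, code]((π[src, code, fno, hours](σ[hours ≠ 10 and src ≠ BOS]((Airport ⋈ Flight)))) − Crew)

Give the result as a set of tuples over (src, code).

{(DEN, JFK), (HND, JFK), (HND, MIA), (LHR, MIA), (MIA, MIA)}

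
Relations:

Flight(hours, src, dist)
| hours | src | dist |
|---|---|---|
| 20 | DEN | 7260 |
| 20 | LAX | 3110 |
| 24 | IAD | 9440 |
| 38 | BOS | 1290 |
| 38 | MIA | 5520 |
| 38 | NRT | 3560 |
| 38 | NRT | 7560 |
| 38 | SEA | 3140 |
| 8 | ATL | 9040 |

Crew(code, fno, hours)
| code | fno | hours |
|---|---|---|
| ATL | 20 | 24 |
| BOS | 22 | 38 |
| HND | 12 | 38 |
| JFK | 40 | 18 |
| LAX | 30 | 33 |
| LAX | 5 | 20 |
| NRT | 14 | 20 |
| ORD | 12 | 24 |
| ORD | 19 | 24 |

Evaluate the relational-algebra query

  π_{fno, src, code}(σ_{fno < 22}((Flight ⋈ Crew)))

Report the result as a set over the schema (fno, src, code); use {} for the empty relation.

Joining Flight and Crew on hours yields {(20, DEN, 7260, LAX, 5), (20, DEN, 7260, NRT, 14), (20, LAX, 3110, LAX, 5), (20, LAX, 3110, NRT, 14), (24, IAD, 9440, ATL, 20), (24, IAD, 9440, ORD, 12), (24, IAD, 9440, ORD, 19), (38, BOS, 1290, BOS, 22), (38, BOS, 1290, HND, 12), (38, MIA, 5520, BOS, 22), (38, MIA, 5520, HND, 12), (38, NRT, 3560, BOS, 22), (38, NRT, 3560, HND, 12), (38, NRT, 7560, BOS, 22), (38, NRT, 7560, HND, 12), (38, SEA, 3140, BOS, 22), (38, SEA, 3140, HND, 12)}.
Filtering on fno < 22 leaves {(20, DEN, 7260, LAX, 5), (20, DEN, 7260, NRT, 14), (20, LAX, 3110, LAX, 5), (20, LAX, 3110, NRT, 14), (24, IAD, 9440, ATL, 20), (24, IAD, 9440, ORD, 12), (24, IAD, 9440, ORD, 19), (38, BOS, 1290, HND, 12), (38, MIA, 5520, HND, 12), (38, NRT, 3560, HND, 12), (38, NRT, 7560, HND, 12), (38, SEA, 3140, HND, 12)}.
π[fno, src, code]: project onto (fno, src, code) (1 duplicate(s) eliminated) → {(12, BOS, HND), (12, IAD, ORD), (12, MIA, HND), (12, NRT, HND), (12, SEA, HND), (14, DEN, NRT), (14, LAX, NRT), (19, IAD, ORD), (20, IAD, ATL), (5, DEN, LAX), (5, LAX, LAX)}

{(12, BOS, HND), (12, IAD, ORD), (12, MIA, HND), (12, NRT, HND), (12, SEA, HND), (14, DEN, NRT), (14, LAX, NRT), (19, IAD, ORD), (20, IAD, ATL), (5, DEN, LAX), (5, LAX, LAX)}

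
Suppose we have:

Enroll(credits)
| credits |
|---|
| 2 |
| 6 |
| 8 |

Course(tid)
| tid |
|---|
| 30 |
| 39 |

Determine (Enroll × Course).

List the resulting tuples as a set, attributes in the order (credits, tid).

{(2, 30), (2, 39), (6, 30), (6, 39), (8, 30), (8, 39)}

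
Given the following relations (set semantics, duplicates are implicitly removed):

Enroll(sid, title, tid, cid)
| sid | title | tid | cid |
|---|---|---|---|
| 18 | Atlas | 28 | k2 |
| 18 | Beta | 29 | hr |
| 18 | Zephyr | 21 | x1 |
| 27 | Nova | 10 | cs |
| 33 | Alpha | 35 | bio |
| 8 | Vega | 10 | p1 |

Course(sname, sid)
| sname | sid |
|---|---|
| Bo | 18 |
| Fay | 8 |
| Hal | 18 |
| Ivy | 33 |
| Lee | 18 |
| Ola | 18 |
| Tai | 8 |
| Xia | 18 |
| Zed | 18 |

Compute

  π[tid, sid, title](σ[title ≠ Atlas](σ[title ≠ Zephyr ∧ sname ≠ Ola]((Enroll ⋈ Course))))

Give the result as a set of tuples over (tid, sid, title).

{(10, 8, Vega), (29, 18, Beta), (35, 33, Alpha)}

Joining Enroll and Course on sid yields {(18, Atlas, 28, k2, Bo), (18, Atlas, 28, k2, Hal), (18, Atlas, 28, k2, Lee), (18, Atlas, 28, k2, Ola), (18, Atlas, 28, k2, Xia), (18, Atlas, 28, k2, Zed), (18, Beta, 29, hr, Bo), (18, Beta, 29, hr, Hal), (18, Beta, 29, hr, Lee), (18, Beta, 29, hr, Ola), (18, Beta, 29, hr, Xia), (18, Beta, 29, hr, Zed), (18, Zephyr, 21, x1, Bo), (18, Zephyr, 21, x1, Hal), (18, Zephyr, 21, x1, Lee), (18, Zephyr, 21, x1, Ola), (18, Zephyr, 21, x1, Xia), (18, Zephyr, 21, x1, Zed), (33, Alpha, 35, bio, Ivy), (8, Vega, 10, p1, Fay), (8, Vega, 10, p1, Tai)}.
σ[title ≠ Zephyr ∧ sname ≠ Ola]: keep tuples satisfying title ≠ Zephyr ∧ sname ≠ Ola → {(18, Atlas, 28, k2, Bo), (18, Atlas, 28, k2, Hal), (18, Atlas, 28, k2, Lee), (18, Atlas, 28, k2, Xia), (18, Atlas, 28, k2, Zed), (18, Beta, 29, hr, Bo), (18, Beta, 29, hr, Hal), (18, Beta, 29, hr, Lee), (18, Beta, 29, hr, Xia), (18, Beta, 29, hr, Zed), (33, Alpha, 35, bio, Ivy), (8, Vega, 10, p1, Fay), (8, Vega, 10, p1, Tai)}
σ[title ≠ Atlas]: keep tuples satisfying title ≠ Atlas → {(18, Beta, 29, hr, Bo), (18, Beta, 29, hr, Hal), (18, Beta, 29, hr, Lee), (18, Beta, 29, hr, Xia), (18, Beta, 29, hr, Zed), (33, Alpha, 35, bio, Ivy), (8, Vega, 10, p1, Fay), (8, Vega, 10, p1, Tai)}
π[tid, sid, title]: project onto (tid, sid, title) (5 duplicate(s) eliminated) → {(10, 8, Vega), (29, 18, Beta), (35, 33, Alpha)}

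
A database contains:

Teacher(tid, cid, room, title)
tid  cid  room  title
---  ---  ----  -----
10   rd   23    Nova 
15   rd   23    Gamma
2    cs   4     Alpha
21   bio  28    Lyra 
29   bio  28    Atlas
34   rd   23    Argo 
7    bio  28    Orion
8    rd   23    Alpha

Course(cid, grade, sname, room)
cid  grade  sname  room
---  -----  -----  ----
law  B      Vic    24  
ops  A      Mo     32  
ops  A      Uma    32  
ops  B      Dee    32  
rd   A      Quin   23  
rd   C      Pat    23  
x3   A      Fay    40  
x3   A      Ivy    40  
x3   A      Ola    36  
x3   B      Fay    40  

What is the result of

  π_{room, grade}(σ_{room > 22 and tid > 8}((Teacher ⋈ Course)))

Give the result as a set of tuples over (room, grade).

{(23, A), (23, C)}

Natural join on cid, room: {(10, rd, 23, Nova, A, Quin), (10, rd, 23, Nova, C, Pat), (15, rd, 23, Gamma, A, Quin), (15, rd, 23, Gamma, C, Pat), (34, rd, 23, Argo, A, Quin), (34, rd, 23, Argo, C, Pat), (8, rd, 23, Alpha, A, Quin), (8, rd, 23, Alpha, C, Pat)}
Filtering on room > 22 and tid > 8 leaves {(10, rd, 23, Nova, A, Quin), (10, rd, 23, Nova, C, Pat), (15, rd, 23, Gamma, A, Quin), (15, rd, 23, Gamma, C, Pat), (34, rd, 23, Argo, A, Quin), (34, rd, 23, Argo, C, Pat)}.
π_{room, grade} gives {(23, A), (23, C)} (4 duplicate(s) eliminated).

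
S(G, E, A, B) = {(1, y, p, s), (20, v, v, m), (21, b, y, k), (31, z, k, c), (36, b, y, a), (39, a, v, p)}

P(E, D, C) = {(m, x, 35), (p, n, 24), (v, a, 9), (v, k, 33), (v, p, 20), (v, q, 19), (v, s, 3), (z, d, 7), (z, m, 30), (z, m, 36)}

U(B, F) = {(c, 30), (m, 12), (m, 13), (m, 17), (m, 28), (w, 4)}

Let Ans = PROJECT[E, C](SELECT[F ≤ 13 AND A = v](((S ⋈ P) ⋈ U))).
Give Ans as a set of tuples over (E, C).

{(v, 19), (v, 20), (v, 3), (v, 33), (v, 9)}

S ⋈ P (natural join on E): {(20, v, v, m, a, 9), (20, v, v, m, k, 33), (20, v, v, m, p, 20), (20, v, v, m, q, 19), (20, v, v, m, s, 3), (31, z, k, c, d, 7), (31, z, k, c, m, 30), (31, z, k, c, m, 36)}
(S ⋈ P) ⋈ U (natural join on B): {(20, v, v, m, a, 9, 12), (20, v, v, m, a, 9, 13), (20, v, v, m, a, 9, 17), (20, v, v, m, a, 9, 28), (20, v, v, m, k, 33, 12), (20, v, v, m, k, 33, 13), (20, v, v, m, k, 33, 17), (20, v, v, m, k, 33, 28), (20, v, v, m, p, 20, 12), (20, v, v, m, p, 20, 13), (20, v, v, m, p, 20, 17), (20, v, v, m, p, 20, 28), (20, v, v, m, q, 19, 12), (20, v, v, m, q, 19, 13), (20, v, v, m, q, 19, 17), (20, v, v, m, q, 19, 28), (20, v, v, m, s, 3, 12), (20, v, v, m, s, 3, 13), (20, v, v, m, s, 3, 17), (20, v, v, m, s, 3, 28), (31, z, k, c, d, 7, 30), (31, z, k, c, m, 30, 30), (31, z, k, c, m, 36, 30)}
Apply σ_{F ≤ 13 AND A = v}; surviving tuples: {(20, v, v, m, a, 9, 12), (20, v, v, m, a, 9, 13), (20, v, v, m, k, 33, 12), (20, v, v, m, k, 33, 13), (20, v, v, m, p, 20, 12), (20, v, v, m, p, 20, 13), (20, v, v, m, q, 19, 12), (20, v, v, m, q, 19, 13), (20, v, v, m, s, 3, 12), (20, v, v, m, s, 3, 13)}
π[E, C]: project onto (E, C) (5 duplicate(s) eliminated) → {(v, 19), (v, 20), (v, 3), (v, 33), (v, 9)}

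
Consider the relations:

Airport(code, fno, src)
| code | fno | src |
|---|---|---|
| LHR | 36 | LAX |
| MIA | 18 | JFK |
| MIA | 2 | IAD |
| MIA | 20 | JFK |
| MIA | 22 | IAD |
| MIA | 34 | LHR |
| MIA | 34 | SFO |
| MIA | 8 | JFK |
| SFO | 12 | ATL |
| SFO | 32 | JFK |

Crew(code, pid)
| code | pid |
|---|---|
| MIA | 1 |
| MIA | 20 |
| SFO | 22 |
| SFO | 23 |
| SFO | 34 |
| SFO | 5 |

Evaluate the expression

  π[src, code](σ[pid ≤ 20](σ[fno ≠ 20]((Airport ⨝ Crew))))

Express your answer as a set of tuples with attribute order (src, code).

{(ATL, SFO), (IAD, MIA), (JFK, MIA), (JFK, SFO), (LHR, MIA), (SFO, MIA)}

Joining Airport and Crew on code yields {(MIA, 18, JFK, 1), (MIA, 18, JFK, 20), (MIA, 2, IAD, 1), (MIA, 2, IAD, 20), (MIA, 20, JFK, 1), (MIA, 20, JFK, 20), (MIA, 22, IAD, 1), (MIA, 22, IAD, 20), (MIA, 34, LHR, 1), (MIA, 34, LHR, 20), (MIA, 34, SFO, 1), (MIA, 34, SFO, 20), (MIA, 8, JFK, 1), (MIA, 8, JFK, 20), (SFO, 12, ATL, 22), (SFO, 12, ATL, 23), (SFO, 12, ATL, 34), (SFO, 12, ATL, 5), (SFO, 32, JFK, 22), (SFO, 32, JFK, 23), (SFO, 32, JFK, 34), (SFO, 32, JFK, 5)}.
Selection fno ≠ 20: {(MIA, 18, JFK, 1), (MIA, 18, JFK, 20), (MIA, 2, IAD, 1), (MIA, 2, IAD, 20), (MIA, 22, IAD, 1), (MIA, 22, IAD, 20), (MIA, 34, LHR, 1), (MIA, 34, LHR, 20), (MIA, 34, SFO, 1), (MIA, 34, SFO, 20), (MIA, 8, JFK, 1), (MIA, 8, JFK, 20), (SFO, 12, ATL, 22), (SFO, 12, ATL, 23), (SFO, 12, ATL, 34), (SFO, 12, ATL, 5), (SFO, 32, JFK, 22), (SFO, 32, JFK, 23), (SFO, 32, JFK, 34), (SFO, 32, JFK, 5)}
Selection pid ≤ 20: {(MIA, 18, JFK, 1), (MIA, 18, JFK, 20), (MIA, 2, IAD, 1), (MIA, 2, IAD, 20), (MIA, 22, IAD, 1), (MIA, 22, IAD, 20), (MIA, 34, LHR, 1), (MIA, 34, LHR, 20), (MIA, 34, SFO, 1), (MIA, 34, SFO, 20), (MIA, 8, JFK, 1), (MIA, 8, JFK, 20), (SFO, 12, ATL, 5), (SFO, 32, JFK, 5)}
Keep only column(s) src, code (8 duplicate(s) eliminated): {(ATL, SFO), (IAD, MIA), (JFK, MIA), (JFK, SFO), (LHR, MIA), (SFO, MIA)}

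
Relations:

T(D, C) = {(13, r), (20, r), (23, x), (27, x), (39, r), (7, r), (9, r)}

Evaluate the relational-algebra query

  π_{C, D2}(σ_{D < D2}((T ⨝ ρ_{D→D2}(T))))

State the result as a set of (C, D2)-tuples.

{(r, 13), (r, 20), (r, 39), (r, 9), (x, 27)}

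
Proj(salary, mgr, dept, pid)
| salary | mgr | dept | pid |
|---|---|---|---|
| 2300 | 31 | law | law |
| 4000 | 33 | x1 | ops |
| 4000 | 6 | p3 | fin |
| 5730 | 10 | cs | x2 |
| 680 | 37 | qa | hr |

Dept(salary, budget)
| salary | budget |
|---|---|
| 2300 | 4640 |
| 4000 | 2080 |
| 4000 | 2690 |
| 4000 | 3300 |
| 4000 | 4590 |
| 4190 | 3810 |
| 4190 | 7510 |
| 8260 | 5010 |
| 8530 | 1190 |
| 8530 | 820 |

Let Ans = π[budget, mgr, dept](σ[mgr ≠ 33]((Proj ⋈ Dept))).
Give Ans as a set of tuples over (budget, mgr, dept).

Natural join on salary: {(2300, 31, law, law, 4640), (4000, 33, x1, ops, 2080), (4000, 33, x1, ops, 2690), (4000, 33, x1, ops, 3300), (4000, 33, x1, ops, 4590), (4000, 6, p3, fin, 2080), (4000, 6, p3, fin, 2690), (4000, 6, p3, fin, 3300), (4000, 6, p3, fin, 4590)}
Selection mgr ≠ 33: {(2300, 31, law, law, 4640), (4000, 6, p3, fin, 2080), (4000, 6, p3, fin, 2690), (4000, 6, p3, fin, 3300), (4000, 6, p3, fin, 4590)}
π_{budget, mgr, dept} gives {(2080, 6, p3), (2690, 6, p3), (3300, 6, p3), (4590, 6, p3), (4640, 31, law)}.

{(2080, 6, p3), (2690, 6, p3), (3300, 6, p3), (4590, 6, p3), (4640, 31, law)}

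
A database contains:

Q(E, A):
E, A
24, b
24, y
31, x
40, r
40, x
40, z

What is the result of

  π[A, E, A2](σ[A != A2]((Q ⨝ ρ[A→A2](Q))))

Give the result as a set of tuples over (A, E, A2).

{(b, 24, y), (r, 40, x), (r, 40, z), (x, 40, r), (x, 40, z), (y, 24, b), (z, 40, r), (z, 40, x)}

ρ[A→A2]: schema becomes (E, A2); tuples unchanged.
Joining Q and ρ[A→A2](Q) on E yields {(24, b, b), (24, b, y), (24, y, b), (24, y, y), (31, x, x), (40, r, r), (40, r, x), (40, r, z), (40, x, r), (40, x, x), (40, x, z), (40, z, r), (40, z, x), (40, z, z)}.
Filtering on A != A2 leaves {(24, b, y), (24, y, b), (40, r, x), (40, r, z), (40, x, r), (40, x, z), (40, z, r), (40, z, x)}.
Projecting to A, E, A2: {(b, 24, y), (r, 40, x), (r, 40, z), (x, 40, r), (x, 40, z), (y, 24, b), (z, 40, r), (z, 40, x)}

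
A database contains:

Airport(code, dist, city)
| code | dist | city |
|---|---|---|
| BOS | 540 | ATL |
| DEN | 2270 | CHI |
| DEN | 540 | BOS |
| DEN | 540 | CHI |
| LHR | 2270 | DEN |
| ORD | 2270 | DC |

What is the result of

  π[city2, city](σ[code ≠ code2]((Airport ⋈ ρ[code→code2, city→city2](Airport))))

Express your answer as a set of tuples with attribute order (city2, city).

{(ATL, BOS), (ATL, CHI), (BOS, ATL), (CHI, ATL), (CHI, DC), (CHI, DEN), (DC, CHI), (DC, DEN), (DEN, CHI), (DEN, DC)}

ρ[code→code2, city→city2]: schema becomes (code2, dist, city2); tuples unchanged.
Airport ⋈ ρ[code→code2, city→city2](Airport) (natural join on dist): {(BOS, 540, ATL, BOS, ATL), (BOS, 540, ATL, DEN, BOS), (BOS, 540, ATL, DEN, CHI), (DEN, 2270, CHI, DEN, CHI), (DEN, 2270, CHI, LHR, DEN), (DEN, 2270, CHI, ORD, DC), (DEN, 540, BOS, BOS, ATL), (DEN, 540, BOS, DEN, BOS), (DEN, 540, BOS, DEN, CHI), (DEN, 540, CHI, BOS, ATL), (DEN, 540, CHI, DEN, BOS), (DEN, 540, CHI, DEN, CHI), (LHR, 2270, DEN, DEN, CHI), (LHR, 2270, DEN, LHR, DEN), (LHR, 2270, DEN, ORD, DC), (ORD, 2270, DC, DEN, CHI), (ORD, 2270, DC, LHR, DEN), (ORD, 2270, DC, ORD, DC)}
Filtering on code ≠ code2 leaves {(BOS, 540, ATL, DEN, BOS), (BOS, 540, ATL, DEN, CHI), (DEN, 2270, CHI, LHR, DEN), (DEN, 2270, CHI, ORD, DC), (DEN, 540, BOS, BOS, ATL), (DEN, 540, CHI, BOS, ATL), (LHR, 2270, DEN, DEN, CHI), (LHR, 2270, DEN, ORD, DC), (ORD, 2270, DC, DEN, CHI), (ORD, 2270, DC, LHR, DEN)}.
π[city2, city]: project onto (city2, city) → {(ATL, BOS), (ATL, CHI), (BOS, ATL), (CHI, ATL), (CHI, DC), (CHI, DEN), (DC, CHI), (DC, DEN), (DEN, CHI), (DEN, DC)}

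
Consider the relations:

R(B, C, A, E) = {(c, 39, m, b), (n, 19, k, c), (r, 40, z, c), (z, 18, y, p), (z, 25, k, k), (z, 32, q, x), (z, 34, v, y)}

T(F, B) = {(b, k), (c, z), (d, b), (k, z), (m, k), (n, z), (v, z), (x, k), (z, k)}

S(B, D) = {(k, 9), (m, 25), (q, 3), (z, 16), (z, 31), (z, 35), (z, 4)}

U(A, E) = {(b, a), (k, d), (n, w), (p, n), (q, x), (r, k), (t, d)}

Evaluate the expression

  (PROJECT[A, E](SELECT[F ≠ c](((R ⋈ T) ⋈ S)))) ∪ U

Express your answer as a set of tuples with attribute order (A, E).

Joining R and T on B yields {(z, 18, y, p, c), (z, 18, y, p, k), (z, 18, y, p, n), (z, 18, y, p, v), (z, 25, k, k, c), (z, 25, k, k, k), (z, 25, k, k, n), (z, 25, k, k, v), (z, 32, q, x, c), (z, 32, q, x, k), (z, 32, q, x, n), (z, 32, q, x, v), (z, 34, v, y, c), (z, 34, v, y, k), (z, 34, v, y, n), (z, 34, v, y, v)}.
Joining (R ⋈ T) and S on B yields {(z, 18, y, p, c, 16), (z, 18, y, p, c, 31), (z, 18, y, p, c, 35), (z, 18, y, p, c, 4), (z, 18, y, p, k, 16), (z, 18, y, p, k, 31), (z, 18, y, p, k, 35), (z, 18, y, p, k, 4), (z, 18, y, p, n, 16), (z, 18, y, p, n, 31), (z, 18, y, p, n, 35), (z, 18, y, p, n, 4), (z, 18, y, p, v, 16), (z, 18, y, p, v, 31), (z, 18, y, p, v, 35), (z, 18, y, p, v, 4), (z, 25, k, k, c, 16), (z, 25, k, k, c, 31), (z, 25, k, k, c, 35), (z, 25, k, k, c, 4), (z, 25, k, k, k, 16), (z, 25, k, k, k, 31), (z, 25, k, k, k, 35), (z, 25, k, k, k, 4), (z, 25, k, k, n, 16), (z, 25, k, k, n, 31), (z, 25, k, k, n, 35), (z, 25, k, k, n, 4), (z, 25, k, k, v, 16), (z, 25, k, k, v, 31), (z, 25, k, k, v, 35), (z, 25, k, k, v, 4), (z, 32, q, x, c, 16), (z, 32, q, x, c, 31), (z, 32, q, x, c, 35), (z, 32, q, x, c, 4), (z, 32, q, x, k, 16), (z, 32, q, x, k, 31), (z, 32, q, x, k, 35), (z, 32, q, x, k, 4), (z, 32, q, x, n, 16), (z, 32, q, x, n, 31), (z, 32, q, x, n, 35), (z, 32, q, x, n, 4), (z, 32, q, x, v, 16), (z, 32, q, x, v, 31), (z, 32, q, x, v, 35), (z, 32, q, x, v, 4), (z, 34, v, y, c, 16), (z, 34, v, y, c, 31), (z, 34, v, y, c, 35), (z, 34, v, y, c, 4), (z, 34, v, y, k, 16), (z, 34, v, y, k, 31), (z, 34, v, y, k, 35), (z, 34, v, y, k, 4), (z, 34, v, y, n, 16), (z, 34, v, y, n, 31), (z, 34, v, y, n, 35), (z, 34, v, y, n, 4), (z, 34, v, y, v, 16), (z, 34, v, y, v, 31), (z, 34, v, y, v, 35), (z, 34, v, y, v, 4)}.
Selection F ≠ c: {(z, 18, y, p, k, 16), (z, 18, y, p, k, 31), (z, 18, y, p, k, 35), (z, 18, y, p, k, 4), (z, 18, y, p, n, 16), (z, 18, y, p, n, 31), (z, 18, y, p, n, 35), (z, 18, y, p, n, 4), (z, 18, y, p, v, 16), (z, 18, y, p, v, 31), (z, 18, y, p, v, 35), (z, 18, y, p, v, 4), (z, 25, k, k, k, 16), (z, 25, k, k, k, 31), (z, 25, k, k, k, 35), (z, 25, k, k, k, 4), (z, 25, k, k, n, 16), (z, 25, k, k, n, 31), (z, 25, k, k, n, 35), (z, 25, k, k, n, 4), (z, 25, k, k, v, 16), (z, 25, k, k, v, 31), (z, 25, k, k, v, 35), (z, 25, k, k, v, 4), (z, 32, q, x, k, 16), (z, 32, q, x, k, 31), (z, 32, q, x, k, 35), (z, 32, q, x, k, 4), (z, 32, q, x, n, 16), (z, 32, q, x, n, 31), (z, 32, q, x, n, 35), (z, 32, q, x, n, 4), (z, 32, q, x, v, 16), (z, 32, q, x, v, 31), (z, 32, q, x, v, 35), (z, 32, q, x, v, 4), (z, 34, v, y, k, 16), (z, 34, v, y, k, 31), (z, 34, v, y, k, 35), (z, 34, v, y, k, 4), (z, 34, v, y, n, 16), (z, 34, v, y, n, 31), (z, 34, v, y, n, 35), (z, 34, v, y, n, 4), (z, 34, v, y, v, 16), (z, 34, v, y, v, 31), (z, 34, v, y, v, 35), (z, 34, v, y, v, 4)}
Keep only column(s) A, E (44 duplicate(s) eliminated): {(k, k), (q, x), (v, y), (y, p)}
Taking the union: {(b, a), (k, d), (k, k), (n, w), (p, n), (q, x), (r, k), (t, d), (v, y), (y, p)}

{(b, a), (k, d), (k, k), (n, w), (p, n), (q, x), (r, k), (t, d), (v, y), (y, p)}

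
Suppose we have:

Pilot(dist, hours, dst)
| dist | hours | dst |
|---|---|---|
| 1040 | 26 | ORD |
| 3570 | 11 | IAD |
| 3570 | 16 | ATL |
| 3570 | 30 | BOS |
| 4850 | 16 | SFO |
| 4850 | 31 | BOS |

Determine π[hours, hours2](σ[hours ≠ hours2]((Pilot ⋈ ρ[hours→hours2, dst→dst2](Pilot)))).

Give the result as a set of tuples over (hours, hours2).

{(11, 16), (11, 30), (16, 11), (16, 30), (16, 31), (30, 11), (30, 16), (31, 16)}

ρ[hours→hours2, dst→dst2]: schema becomes (dist, hours2, dst2); tuples unchanged.
Pilot ⋈ ρ[hours→hours2, dst→dst2](Pilot) (natural join on dist): {(1040, 26, ORD, 26, ORD), (3570, 11, IAD, 11, IAD), (3570, 11, IAD, 16, ATL), (3570, 11, IAD, 30, BOS), (3570, 16, ATL, 11, IAD), (3570, 16, ATL, 16, ATL), (3570, 16, ATL, 30, BOS), (3570, 30, BOS, 11, IAD), (3570, 30, BOS, 16, ATL), (3570, 30, BOS, 30, BOS), (4850, 16, SFO, 16, SFO), (4850, 16, SFO, 31, BOS), (4850, 31, BOS, 16, SFO), (4850, 31, BOS, 31, BOS)}
σ[hours ≠ hours2]: keep tuples satisfying hours ≠ hours2 → {(3570, 11, IAD, 16, ATL), (3570, 11, IAD, 30, BOS), (3570, 16, ATL, 11, IAD), (3570, 16, ATL, 30, BOS), (3570, 30, BOS, 11, IAD), (3570, 30, BOS, 16, ATL), (4850, 16, SFO, 31, BOS), (4850, 31, BOS, 16, SFO)}
π_{hours, hours2} gives {(11, 16), (11, 30), (16, 11), (16, 30), (16, 31), (30, 11), (30, 16), (31, 16)}.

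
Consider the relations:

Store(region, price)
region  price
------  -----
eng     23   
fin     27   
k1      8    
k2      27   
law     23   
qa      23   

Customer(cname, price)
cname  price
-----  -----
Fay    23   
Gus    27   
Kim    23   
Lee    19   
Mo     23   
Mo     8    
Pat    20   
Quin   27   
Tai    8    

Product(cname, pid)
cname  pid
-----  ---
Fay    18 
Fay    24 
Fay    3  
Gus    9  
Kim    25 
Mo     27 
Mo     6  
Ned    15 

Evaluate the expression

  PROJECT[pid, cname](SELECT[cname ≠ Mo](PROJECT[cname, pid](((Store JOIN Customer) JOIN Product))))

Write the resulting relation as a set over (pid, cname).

{(18, Fay), (24, Fay), (25, Kim), (3, Fay), (9, Gus)}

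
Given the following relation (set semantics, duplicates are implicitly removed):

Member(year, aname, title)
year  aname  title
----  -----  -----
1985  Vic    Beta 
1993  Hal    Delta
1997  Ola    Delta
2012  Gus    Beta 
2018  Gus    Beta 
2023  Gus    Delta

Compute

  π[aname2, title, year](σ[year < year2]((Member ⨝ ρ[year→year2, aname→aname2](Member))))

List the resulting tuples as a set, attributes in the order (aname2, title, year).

ρ[year→year2, aname→aname2]: schema becomes (year2, aname2, title); tuples unchanged.
Member ⋈ ρ[year→year2, aname→aname2](Member) (natural join on title): {(1985, Vic, Beta, 1985, Vic), (1985, Vic, Beta, 2012, Gus), (1985, Vic, Beta, 2018, Gus), (1993, Hal, Delta, 1993, Hal), (1993, Hal, Delta, 1997, Ola), (1993, Hal, Delta, 2023, Gus), (1997, Ola, Delta, 1993, Hal), (1997, Ola, Delta, 1997, Ola), (1997, Ola, Delta, 2023, Gus), (2012, Gus, Beta, 1985, Vic), (2012, Gus, Beta, 2012, Gus), (2012, Gus, Beta, 2018, Gus), (2018, Gus, Beta, 1985, Vic), (2018, Gus, Beta, 2012, Gus), (2018, Gus, Beta, 2018, Gus), (2023, Gus, Delta, 1993, Hal), (2023, Gus, Delta, 1997, Ola), (2023, Gus, Delta, 2023, Gus)}
Apply σ_{year < year2}; surviving tuples: {(1985, Vic, Beta, 2012, Gus), (1985, Vic, Beta, 2018, Gus), (1993, Hal, Delta, 1997, Ola), (1993, Hal, Delta, 2023, Gus), (1997, Ola, Delta, 2023, Gus), (2012, Gus, Beta, 2018, Gus)}
π[aname2, title, year]: project onto (aname2, title, year) (1 duplicate(s) eliminated) → {(Gus, Beta, 1985), (Gus, Beta, 2012), (Gus, Delta, 1993), (Gus, Delta, 1997), (Ola, Delta, 1993)}

{(Gus, Beta, 1985), (Gus, Beta, 2012), (Gus, Delta, 1993), (Gus, Delta, 1997), (Ola, Delta, 1993)}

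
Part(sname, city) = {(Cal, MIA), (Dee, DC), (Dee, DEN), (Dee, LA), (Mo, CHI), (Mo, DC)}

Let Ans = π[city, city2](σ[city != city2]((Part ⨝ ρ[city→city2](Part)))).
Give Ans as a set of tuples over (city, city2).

ρ[city→city2]: schema becomes (sname, city2); tuples unchanged.
Natural join on sname: {(Cal, MIA, MIA), (Dee, DC, DC), (Dee, DC, DEN), (Dee, DC, LA), (Dee, DEN, DC), (Dee, DEN, DEN), (Dee, DEN, LA), (Dee, LA, DC), (Dee, LA, DEN), (Dee, LA, LA), (Mo, CHI, CHI), (Mo, CHI, DC), (Mo, DC, CHI), (Mo, DC, DC)}
Selection city != city2: {(Dee, DC, DEN), (Dee, DC, LA), (Dee, DEN, DC), (Dee, DEN, LA), (Dee, LA, DC), (Dee, LA, DEN), (Mo, CHI, DC), (Mo, DC, CHI)}
π[city, city2]: project onto (city, city2) → {(CHI, DC), (DC, CHI), (DC, DEN), (DC, LA), (DEN, DC), (DEN, LA), (LA, DC), (LA, DEN)}

{(CHI, DC), (DC, CHI), (DC, DEN), (DC, LA), (DEN, DC), (DEN, LA), (LA, DC), (LA, DEN)}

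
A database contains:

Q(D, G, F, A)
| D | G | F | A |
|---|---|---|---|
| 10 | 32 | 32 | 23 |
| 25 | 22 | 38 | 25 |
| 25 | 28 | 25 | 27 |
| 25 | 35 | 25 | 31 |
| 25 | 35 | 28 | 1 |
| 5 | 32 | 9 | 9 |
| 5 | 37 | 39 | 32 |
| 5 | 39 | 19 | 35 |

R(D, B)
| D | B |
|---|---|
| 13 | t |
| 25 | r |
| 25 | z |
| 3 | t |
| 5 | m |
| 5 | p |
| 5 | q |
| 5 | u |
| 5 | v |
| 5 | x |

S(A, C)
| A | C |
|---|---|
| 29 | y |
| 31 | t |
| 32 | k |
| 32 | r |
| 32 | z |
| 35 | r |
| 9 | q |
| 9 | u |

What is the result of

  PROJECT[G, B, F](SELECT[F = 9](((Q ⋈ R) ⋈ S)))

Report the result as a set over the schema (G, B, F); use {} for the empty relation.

Q ⋈ R (natural join on D): {(25, 22, 38, 25, r), (25, 22, 38, 25, z), (25, 28, 25, 27, r), (25, 28, 25, 27, z), (25, 35, 25, 31, r), (25, 35, 25, 31, z), (25, 35, 28, 1, r), (25, 35, 28, 1, z), (5, 32, 9, 9, m), (5, 32, 9, 9, p), (5, 32, 9, 9, q), (5, 32, 9, 9, u), (5, 32, 9, 9, v), (5, 32, 9, 9, x), (5, 37, 39, 32, m), (5, 37, 39, 32, p), (5, 37, 39, 32, q), (5, 37, 39, 32, u), (5, 37, 39, 32, v), (5, 37, 39, 32, x), (5, 39, 19, 35, m), (5, 39, 19, 35, p), (5, 39, 19, 35, q), (5, 39, 19, 35, u), (5, 39, 19, 35, v), (5, 39, 19, 35, x)}
(Q ⋈ R) ⋈ S (natural join on A): {(25, 35, 25, 31, r, t), (25, 35, 25, 31, z, t), (5, 32, 9, 9, m, q), (5, 32, 9, 9, m, u), (5, 32, 9, 9, p, q), (5, 32, 9, 9, p, u), (5, 32, 9, 9, q, q), (5, 32, 9, 9, q, u), (5, 32, 9, 9, u, q), (5, 32, 9, 9, u, u), (5, 32, 9, 9, v, q), (5, 32, 9, 9, v, u), (5, 32, 9, 9, x, q), (5, 32, 9, 9, x, u), (5, 37, 39, 32, m, k), (5, 37, 39, 32, m, r), (5, 37, 39, 32, m, z), (5, 37, 39, 32, p, k), (5, 37, 39, 32, p, r), (5, 37, 39, 32, p, z), (5, 37, 39, 32, q, k), (5, 37, 39, 32, q, r), (5, 37, 39, 32, q, z), (5, 37, 39, 32, u, k), (5, 37, 39, 32, u, r), (5, 37, 39, 32, u, z), (5, 37, 39, 32, v, k), (5, 37, 39, 32, v, r), (5, 37, 39, 32, v, z), (5, 37, 39, 32, x, k), (5, 37, 39, 32, x, r), (5, 37, 39, 32, x, z), (5, 39, 19, 35, m, r), (5, 39, 19, 35, p, r), (5, 39, 19, 35, q, r), (5, 39, 19, 35, u, r), (5, 39, 19, 35, v, r), (5, 39, 19, 35, x, r)}
Filtering on F = 9 leaves {(5, 32, 9, 9, m, q), (5, 32, 9, 9, m, u), (5, 32, 9, 9, p, q), (5, 32, 9, 9, p, u), (5, 32, 9, 9, q, q), (5, 32, 9, 9, q, u), (5, 32, 9, 9, u, q), (5, 32, 9, 9, u, u), (5, 32, 9, 9, v, q), (5, 32, 9, 9, v, u), (5, 32, 9, 9, x, q), (5, 32, 9, 9, x, u)}.
π[G, B, F]: project onto (G, B, F) (6 duplicate(s) eliminated) → {(32, m, 9), (32, p, 9), (32, q, 9), (32, u, 9), (32, v, 9), (32, x, 9)}

{(32, m, 9), (32, p, 9), (32, q, 9), (32, u, 9), (32, v, 9), (32, x, 9)}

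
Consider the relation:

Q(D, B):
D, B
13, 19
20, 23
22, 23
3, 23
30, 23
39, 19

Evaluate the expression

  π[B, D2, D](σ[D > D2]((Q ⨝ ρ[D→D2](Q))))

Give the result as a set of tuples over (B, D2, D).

{(19, 13, 39), (23, 20, 22), (23, 20, 30), (23, 22, 30), (23, 3, 20), (23, 3, 22), (23, 3, 30)}

ρ[D→D2]: schema becomes (D2, B); tuples unchanged.
Joining Q and ρ[D→D2](Q) on B yields {(13, 19, 13), (13, 19, 39), (20, 23, 20), (20, 23, 22), (20, 23, 3), (20, 23, 30), (22, 23, 20), (22, 23, 22), (22, 23, 3), (22, 23, 30), (3, 23, 20), (3, 23, 22), (3, 23, 3), (3, 23, 30), (30, 23, 20), (30, 23, 22), (30, 23, 3), (30, 23, 30), (39, 19, 13), (39, 19, 39)}.
Selection D > D2: {(20, 23, 3), (22, 23, 20), (22, 23, 3), (30, 23, 20), (30, 23, 22), (30, 23, 3), (39, 19, 13)}
π_{B, D2, D} gives {(19, 13, 39), (23, 20, 22), (23, 20, 30), (23, 22, 30), (23, 3, 20), (23, 3, 22), (23, 3, 30)}.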